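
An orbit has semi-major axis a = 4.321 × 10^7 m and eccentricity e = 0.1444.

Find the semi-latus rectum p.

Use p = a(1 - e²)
a = 4.321 × 10^7 m
e = 0.1444,  e² = 0.0208514,  1 − e² = 0.979149
p = a(1 − e²) = 4.321 × 10^7 m × 0.979149 = 4.2309 × 10^7 m ≈ 4.231 × 10^7 m

Final answer: p = 4.231 × 10^7 m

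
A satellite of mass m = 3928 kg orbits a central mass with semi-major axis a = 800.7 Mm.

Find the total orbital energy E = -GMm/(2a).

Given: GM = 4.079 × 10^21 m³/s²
a = 800.7 Mm = 8.007 × 10^8 m
GM = 4.079 × 10^21 m³/s²
2a = 1.6014 × 10^9 m
GMm = 4.079 × 10^21 × 3928 = 1.60223 × 10^25 m³·kg/s²
E = −GMm/(2a) = -1.00052 × 10^16 J ≈ -10.01 PJ

Final answer: -10.01 PJ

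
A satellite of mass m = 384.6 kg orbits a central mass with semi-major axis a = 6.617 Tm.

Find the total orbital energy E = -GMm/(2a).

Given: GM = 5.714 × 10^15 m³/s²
a = 6.617 Tm = 6.617 × 10^12 m
GM = 5.714 × 10^15 m³/s²
2a = 1.3234 × 10^13 m
GMm = 5.714 × 10^15 × 384.6 = 2.1976 × 10^18 m³·kg/s²
E = −GMm/(2a) = -166057 J ≈ -166.1 kJ

Final answer: -166.1 kJ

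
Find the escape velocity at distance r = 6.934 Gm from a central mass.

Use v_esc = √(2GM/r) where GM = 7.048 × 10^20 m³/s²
r = 6.934 Gm = 6.934 × 10^9 m
GM = 7.048 × 10^20 m³/s²
2GM/r = 2 × (7.048 × 10^20) / (6.934 × 10^9) = 2.03288 × 10^11 m²/s²
v_esc = √(2GM/r) = 450875 m/s ≈ 450.9 km/s

Final answer: 450.9 km/s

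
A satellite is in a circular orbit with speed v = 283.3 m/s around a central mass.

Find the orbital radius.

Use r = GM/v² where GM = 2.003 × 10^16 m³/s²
v = 283.3 m/s
GM = 2.003 × 10^16 m³/s²
v² = 80258.9 m²/s²
r = GM/v² = (2.003 × 10^16) / 80258.9 = 2.49567 × 10^11 m ≈ 249.6 Gm

Final answer: 249.6 Gm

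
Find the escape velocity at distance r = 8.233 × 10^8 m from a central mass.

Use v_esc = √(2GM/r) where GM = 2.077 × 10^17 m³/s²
r = 8.233 × 10^8 m
GM = 2.077 × 10^17 m³/s²
2GM/r = 2 × (2.077 × 10^17) / (8.233 × 10^8) = 5.04555 × 10^8 m²/s²
v_esc = √(2GM/r) = 22462.3 m/s ≈ 22.46 km/s

Final answer: 22.46 km/s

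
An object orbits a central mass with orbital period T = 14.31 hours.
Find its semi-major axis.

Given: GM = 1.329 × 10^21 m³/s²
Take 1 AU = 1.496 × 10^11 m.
T = 14.31 hours = 51516 s
GM = 1.329 × 10^21 m³/s²
Kepler's third law: a³ = GM T² / (4π²)
T² = 2.6539 × 10^9 s²
a³ = (1.329 × 10^21) × (2.6539 × 10^9) / (4π²) = 8.93407 × 10^28 m³
a = (a³)^(1/3) = 4.47044 × 10^9 m ≈ 0.02988 AU

Final answer: 0.02988 AU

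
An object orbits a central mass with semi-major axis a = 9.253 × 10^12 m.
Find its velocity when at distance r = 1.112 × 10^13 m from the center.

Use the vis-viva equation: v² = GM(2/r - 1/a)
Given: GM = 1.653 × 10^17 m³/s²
a = 9.253 × 10^12 m
r = 1.112 × 10^13 m
GM = 1.653 × 10^17 m³/s²
2/r − 1/a = 1.79856 × 10^-13 − 1.08073 × 10^-13 = 7.17831 × 10^-14 m⁻¹
v² = GM (2/r − 1/a) = 11865.7 m²/s²
v = 108.93 m/s ≈ 108.9 m/s

Final answer: 108.9 m/s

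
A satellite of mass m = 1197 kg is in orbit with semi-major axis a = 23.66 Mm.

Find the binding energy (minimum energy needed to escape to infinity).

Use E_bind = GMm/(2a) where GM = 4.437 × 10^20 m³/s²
a = 23.66 Mm = 2.366 × 10^7 m
GM = 4.437 × 10^20 m³/s²
m = 1197 kg
GMm = 4.437 × 10^20 × 1197 = 5.31109 × 10^23 m³·kg/s²
2a = 4.732 × 10^7 m
E_bind = GMm/(2a) = 1.12238 × 10^16 J ≈ 11.22 PJ

Final answer: 11.22 PJ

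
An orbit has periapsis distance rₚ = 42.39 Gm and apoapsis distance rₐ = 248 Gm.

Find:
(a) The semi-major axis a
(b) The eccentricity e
rₚ = 42.39 Gm = 4.239 × 10^10 m
rₐ = 248 Gm = 2.48 × 10^11 m
(a) a = (rₚ + rₐ)/2 = 1.45195 × 10^11 m ≈ 145.2 Gm
(b) e = (rₐ − rₚ)/(rₐ + rₚ) = (2.0561 × 10^11) / (2.9039 × 10^11) = 0.708048

Final answer:
(a) a = 145.2 Gm
(b) e = 0.708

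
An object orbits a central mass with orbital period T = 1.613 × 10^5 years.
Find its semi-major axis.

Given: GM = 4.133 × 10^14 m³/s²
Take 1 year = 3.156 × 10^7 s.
T = 1.613 × 10^5 years = 5.09063 × 10^12 s
GM = 4.133 × 10^14 m³/s²
Kepler's third law: a³ = GM T² / (4π²)
T² = 2.59145 × 10^25 s²
a³ = (4.133 × 10^14) × (2.59145 × 10^25) / (4π²) = 2.71299 × 10^38 m³
a = (a³)^(1/3) = 6.47365 × 10^12 m ≈ 6.474 Tm

Final answer: 6.474 Tm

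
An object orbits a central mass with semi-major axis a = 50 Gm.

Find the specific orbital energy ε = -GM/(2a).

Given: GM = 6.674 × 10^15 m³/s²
a = 50 Gm = 5 × 10^10 m
GM = 6.674 × 10^15 m³/s²
2a = 1 × 10^11 m
ε = −GM/(2a) = -66740 J/kg ≈ -66.74 kJ/kg

Final answer: -66.74 kJ/kg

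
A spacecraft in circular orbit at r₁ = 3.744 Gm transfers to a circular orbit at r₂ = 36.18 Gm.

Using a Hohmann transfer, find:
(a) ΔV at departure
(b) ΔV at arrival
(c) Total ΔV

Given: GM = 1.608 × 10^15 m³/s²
r₁ = 3.744 Gm = 3.744 × 10^9 m
r₂ = 36.18 Gm = 3.618 × 10^10 m
GM = 1.608 × 10^15 m³/s²
Transfer ellipse: a_t = (r₁ + r₂)/2 = 1.9962 × 10^10 m
Circular speed at r₁: v₁ = √(GM/r₁) = 655.353 m/s
Transfer speed at r₁ (periapsis): v₁ₜ = √(GM(2/r₁ − 1/a_t)) = 882.282 m/s
(a) ΔV₁ = v₁ₜ − v₁ = 226.929 m/s ≈ 226.9 m/s
Circular speed at r₂: v₂ = √(GM/r₂) = 210.819 m/s
Transfer speed at r₂ (apoapsis): v₂ₜ = √(GM(2/r₂ − 1/a_t)) = 91.3008 m/s
(b) ΔV₂ = v₂ − v₂ₜ = 119.518 m/s ≈ 119.5 m/s
(c) ΔV_total = ΔV₁ + ΔV₂ = 346.447 m/s ≈ 346.4 m/s

Final answer:
(a) ΔV₁ = 226.9 m/s
(b) ΔV₂ = 119.5 m/s
(c) ΔV_total = 346.4 m/s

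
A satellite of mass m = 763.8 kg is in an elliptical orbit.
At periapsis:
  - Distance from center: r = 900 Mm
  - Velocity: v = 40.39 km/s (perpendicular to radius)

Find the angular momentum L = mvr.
r = 900 Mm = 9 × 10^8 m
v = 40.39 km/s = 40390 m/s
vr = 40390 × 9 × 10^8 = 3.6351 × 10^13 m²/s
L = m × vr = 763.8 × 3.6351 × 10^13 = 2.77649 × 10^16 kg·m²/s ≈ 2.776 × 10^16 kg·m²/s

Final answer: L = 2.776 × 10^16 kg·m²/s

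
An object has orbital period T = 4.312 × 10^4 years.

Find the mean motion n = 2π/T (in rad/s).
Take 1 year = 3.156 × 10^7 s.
T = 4.312 × 10^4 years = 1.36087 × 10^12 s
n = 2π / (1.36087 × 10^12 s) = 4.61705 × 10^-12 rad/s ≈ 4.617 × 10^-12 rad/s

Final answer: n = 4.617 × 10^-12 rad/s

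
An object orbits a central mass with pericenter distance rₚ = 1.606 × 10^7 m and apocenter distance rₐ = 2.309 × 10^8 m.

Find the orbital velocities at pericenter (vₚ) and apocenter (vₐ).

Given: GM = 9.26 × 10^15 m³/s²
rₚ = 1.606 × 10^7 m
rₐ = 2.309 × 10^8 m
GM = 9.26 × 10^15 m³/s²
a = (rₚ + rₐ)/2 = 1.2348 × 10^8 m
Vis-viva: v² = GM (2/r − 1/a)
vₚ² = 9.26 × 10^15 × (1.24533 × 10^-7 − 8.09848 × 10^-9) = 1.07818 × 10^9 m²/s²
vₚ = 32835.7 m/s ≈ 32.84 km/s
vₐ² = 9.26 × 10^15 × (8.66176 × 10^-9 − 8.09848 × 10^-9) = 5.21598 × 10^6 m²/s²
vₐ = 2283.85 m/s ≈ 2.284 km/s

Final answer: vₚ = 32.84 km/s, vₐ = 2.284 km/s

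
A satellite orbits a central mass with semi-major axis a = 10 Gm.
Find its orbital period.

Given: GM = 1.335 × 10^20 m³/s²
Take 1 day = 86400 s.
a = 10 Gm = 1 × 10^10 m
GM = 1.335 × 10^20 m³/s²
a³ = 1 × 10^30 m³
T = 2π √(a³/GM) = 2π √((1 × 10^30) / (1.335 × 10^20)) = 2π × 86548.5 s
T = 543800 s ≈ 6.294 days

Final answer: 6.294 days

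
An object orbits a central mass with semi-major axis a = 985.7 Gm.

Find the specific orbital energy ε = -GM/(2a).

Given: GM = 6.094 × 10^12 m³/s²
a = 985.7 Gm = 9.857 × 10^11 m
GM = 6.094 × 10^12 m³/s²
2a = 1.9714 × 10^12 m
ε = −GM/(2a) = -3.0912 J/kg ≈ -3.091 J/kg

Final answer: -3.091 J/kg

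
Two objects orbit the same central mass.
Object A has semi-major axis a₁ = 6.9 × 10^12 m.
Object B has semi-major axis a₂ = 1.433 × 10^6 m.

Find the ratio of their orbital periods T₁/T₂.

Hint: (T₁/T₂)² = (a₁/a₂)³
a₁ = 6.9 × 10^12 m
a₂ = 1.433 × 10^6 m
a₁/a₂ = 4.81507 × 10^6
T₁/T₂ = (a₁/a₂)^(3/2) = (4.81507 × 10^6)^1.5 = 1.05658 × 10^10

Final answer: T₁/T₂ = 1.057 × 10^10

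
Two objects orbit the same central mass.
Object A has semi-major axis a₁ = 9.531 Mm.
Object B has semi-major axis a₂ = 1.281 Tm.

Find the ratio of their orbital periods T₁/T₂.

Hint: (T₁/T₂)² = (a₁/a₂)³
a₁ = 9.531 Mm = 9.531 × 10^6 m
a₂ = 1.281 Tm = 1.281 × 10^12 m
a₁/a₂ = 7.44028 × 10^-6
T₁/T₂ = (a₁/a₂)^(3/2) = (7.44028 × 10^-6)^1.5 = 2.02948 × 10^-8

Final answer: T₁/T₂ = 2.029 × 10^-8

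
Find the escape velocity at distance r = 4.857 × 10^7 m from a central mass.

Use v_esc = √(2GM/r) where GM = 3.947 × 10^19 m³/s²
r = 4.857 × 10^7 m
GM = 3.947 × 10^19 m³/s²
2GM/r = 2 × (3.947 × 10^19) / (4.857 × 10^7) = 1.62528 × 10^12 m²/s²
v_esc = √(2GM/r) = 1.27487 × 10^6 m/s ≈ 1275 km/s

Final answer: 1275 km/s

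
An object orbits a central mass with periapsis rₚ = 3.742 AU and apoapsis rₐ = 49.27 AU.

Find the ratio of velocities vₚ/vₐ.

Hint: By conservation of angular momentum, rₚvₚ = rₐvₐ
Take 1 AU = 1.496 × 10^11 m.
rₚ = 3.742 AU = 5.59803 × 10^11 m
rₐ = 49.27 AU = 7.37079 × 10^12 m
rₚvₚ = rₐvₐ  ⇒  vₚ/vₐ = rₐ/rₚ
vₚ/vₐ = (7.37079 × 10^12) / (5.59803 × 10^11) = 13.1668

Final answer: vₚ/vₐ = 13.17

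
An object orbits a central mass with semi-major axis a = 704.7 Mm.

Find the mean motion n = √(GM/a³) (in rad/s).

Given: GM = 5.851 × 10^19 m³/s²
a = 704.7 Mm = 7.047 × 10^8 m
GM = 5.851 × 10^19 m³/s²
a³ = 3.49955 × 10^26 m³
GM/a³ = (5.851 × 10^19) / (3.49955 × 10^26) = 1.67193 × 10^-7 s⁻²
n = √(GM/a³) = 0.000408892 rad/s ≈ 0.0004089 rad/s

Final answer: n = 0.0004089 rad/s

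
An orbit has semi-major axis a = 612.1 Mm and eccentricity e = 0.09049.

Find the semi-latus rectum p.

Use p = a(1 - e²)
a = 612.1 Mm = 6.121 × 10^8 m
e = 0.09049,  e² = 0.00818844,  1 − e² = 0.991812
p = a(1 − e²) = 6.121 × 10^8 m × 0.991812 = 6.07088 × 10^8 m ≈ 607.1 Mm

Final answer: p = 607.1 Mm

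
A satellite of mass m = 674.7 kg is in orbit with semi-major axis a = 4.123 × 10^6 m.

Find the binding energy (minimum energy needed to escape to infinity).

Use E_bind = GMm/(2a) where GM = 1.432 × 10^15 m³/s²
a = 4.123 × 10^6 m
GM = 1.432 × 10^15 m³/s²
m = 674.7 kg
GMm = 1.432 × 10^15 × 674.7 = 9.6617 × 10^17 m³·kg/s²
2a = 8.246 × 10^6 m
E_bind = GMm/(2a) = 1.17168 × 10^11 J ≈ 117.2 GJ

Final answer: 117.2 GJ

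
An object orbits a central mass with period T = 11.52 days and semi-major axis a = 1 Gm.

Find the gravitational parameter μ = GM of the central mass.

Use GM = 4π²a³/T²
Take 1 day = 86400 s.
T = 11.52 days = 995328 s
a = 1 Gm = 1 × 10^9 m
a³ = 1 × 10^27 m³
T² = 9.90678 × 10^11 s²
GM = 4π² × (1 × 10^27) / (9.90678 × 10^11) = 3.98499 × 10^16 m³/s²
GM ≈ 3.985 × 10^16 m³/s²

Final answer: GM = 3.985 × 10^16 m³/s²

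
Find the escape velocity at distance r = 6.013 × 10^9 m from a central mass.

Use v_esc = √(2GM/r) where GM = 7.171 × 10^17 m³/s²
r = 6.013 × 10^9 m
GM = 7.171 × 10^17 m³/s²
2GM/r = 2 × (7.171 × 10^17) / (6.013 × 10^9) = 2.38517 × 10^8 m²/s²
v_esc = √(2GM/r) = 15444 m/s ≈ 15.44 km/s

Final answer: 15.44 km/s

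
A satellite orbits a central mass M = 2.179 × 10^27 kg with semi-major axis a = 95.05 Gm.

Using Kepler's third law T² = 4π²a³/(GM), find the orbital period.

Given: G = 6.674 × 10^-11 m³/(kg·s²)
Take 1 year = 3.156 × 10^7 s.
M = 2.179 × 10^27 kg
GM = G × M = 6.674 × 10^-11 × 2.179 × 10^27 = 1.45426 × 10^17 m³/s²
a = 95.05 Gm = 9.505 × 10^10 m
a³ = 8.58729 × 10^32 m³
T = 2π √(a³/GM) = 2π √((8.58729 × 10^32) / (1.45426 × 10^17)) = 2π × 7.68434 × 10^7 s
T = 4.82821 × 10^8 s ≈ 15.3 years

Final answer: 15.3 years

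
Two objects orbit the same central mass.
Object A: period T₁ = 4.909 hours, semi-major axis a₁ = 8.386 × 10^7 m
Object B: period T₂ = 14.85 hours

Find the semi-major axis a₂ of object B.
T₁ = 4.909 hours = 17672.4 s
T₂ = 14.85 hours = 53460 s
a₁ = 8.386 × 10^7 m
Kepler's third law: (T₂/T₁)² = (a₂/a₁)³  ⇒  a₂ = a₁ (T₂/T₁)^(2/3)
T₂/T₁ = 3.02506
(T₂/T₁)^(2/3) = 2.09165
a₂ = 8.386 × 10^7 m × 2.09165 = 1.75406 × 10^8 m ≈ 1.754 × 10^8 m

Final answer: a₂ = 1.754 × 10^8 m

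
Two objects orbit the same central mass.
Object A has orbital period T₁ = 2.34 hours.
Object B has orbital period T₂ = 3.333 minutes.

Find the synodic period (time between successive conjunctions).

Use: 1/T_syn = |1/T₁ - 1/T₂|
T₁ = 2.34 hours = 8424 s
T₂ = 3.333 minutes = 199.98 s
1/T₁ = 0.000118708 s⁻¹
1/T₂ = 0.0050005 s⁻¹
|1/T₁ − 1/T₂| = 0.00488179 s⁻¹
T_syn = 1 / |1/T₁ − 1/T₂| = 204.843 s ≈ 3.414 minutes

Final answer: T_syn = 3.414 minutes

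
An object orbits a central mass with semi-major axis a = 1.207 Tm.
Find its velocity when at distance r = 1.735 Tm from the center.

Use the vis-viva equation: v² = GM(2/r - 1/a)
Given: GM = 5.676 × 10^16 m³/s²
a = 1.207 Tm = 1.207 × 10^12 m
r = 1.735 Tm = 1.735 × 10^12 m
GM = 5.676 × 10^16 m³/s²
2/r − 1/a = 1.15274 × 10^-12 − 8.285 × 10^-13 = 3.24237 × 10^-13 m⁻¹
v² = GM (2/r − 1/a) = 18403.7 m²/s²
v = 135.66 m/s ≈ 135.7 m/s

Final answer: 135.7 m/s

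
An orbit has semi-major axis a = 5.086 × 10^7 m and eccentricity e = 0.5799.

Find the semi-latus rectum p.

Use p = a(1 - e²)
a = 5.086 × 10^7 m
e = 0.5799,  e² = 0.336284,  1 − e² = 0.663716
p = a(1 − e²) = 5.086 × 10^7 m × 0.663716 = 3.37566 × 10^7 m ≈ 3.376 × 10^7 m

Final answer: p = 3.376 × 10^7 m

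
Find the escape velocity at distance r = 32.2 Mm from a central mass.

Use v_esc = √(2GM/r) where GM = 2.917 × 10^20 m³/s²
r = 32.2 Mm = 3.22 × 10^7 m
GM = 2.917 × 10^20 m³/s²
2GM/r = 2 × (2.917 × 10^20) / (3.22 × 10^7) = 1.8118 × 10^13 m²/s²
v_esc = √(2GM/r) = 4.25653 × 10^6 m/s ≈ 4257 km/s

Final answer: 4257 km/s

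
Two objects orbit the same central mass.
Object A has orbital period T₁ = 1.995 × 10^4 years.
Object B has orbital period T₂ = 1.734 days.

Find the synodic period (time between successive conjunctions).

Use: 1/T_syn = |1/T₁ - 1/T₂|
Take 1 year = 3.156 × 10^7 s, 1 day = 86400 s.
T₁ = 1.995 × 10^4 years = 6.29622 × 10^11 s
T₂ = 1.734 days = 149818 s
1/T₁ = 1.58825 × 10^-12 s⁻¹
1/T₂ = 6.67478 × 10^-6 s⁻¹
|1/T₁ − 1/T₂| = 6.67478 × 10^-6 s⁻¹
T_syn = 1 / |1/T₁ − 1/T₂| = 149818 s ≈ 1.734 days

Final answer: T_syn = 1.734 days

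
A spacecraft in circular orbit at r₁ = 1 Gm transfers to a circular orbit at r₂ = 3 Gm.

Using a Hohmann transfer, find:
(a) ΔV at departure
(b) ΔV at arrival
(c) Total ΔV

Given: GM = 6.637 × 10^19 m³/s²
r₁ = 1 Gm = 1 × 10^9 m
r₂ = 3 Gm = 3 × 10^9 m
GM = 6.637 × 10^19 m³/s²
Transfer ellipse: a_t = (r₁ + r₂)/2 = 2 × 10^9 m
Circular speed at r₁: v₁ = √(GM/r₁) = 257624 m/s
Transfer speed at r₁ (periapsis): v₁ₜ = √(GM(2/r₁ − 1/a_t)) = 315523 m/s
(a) ΔV₁ = v₁ₜ − v₁ = 57899.6 m/s ≈ 57.9 km/s
Circular speed at r₂: v₂ = √(GM/r₂) = 148739 m/s
Transfer speed at r₂ (apoapsis): v₂ₜ = √(GM(2/r₂ − 1/a_t)) = 105174 m/s
(b) ΔV₂ = v₂ − v₂ₜ = 43564.7 m/s ≈ 43.56 km/s
(c) ΔV_total = ΔV₁ + ΔV₂ = 101464 m/s ≈ 101.5 km/s

Final answer:
(a) ΔV₁ = 57.9 km/s
(b) ΔV₂ = 43.56 km/s
(c) ΔV_total = 101.5 km/s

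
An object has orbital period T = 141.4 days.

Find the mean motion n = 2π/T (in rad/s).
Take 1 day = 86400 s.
T = 141.4 days = 1.2217 × 10^7 s
n = 2π / (1.2217 × 10^7 s) = 5.143 × 10^-7 rad/s ≈ 5.143 × 10^-7 rad/s

Final answer: n = 5.143 × 10^-7 rad/s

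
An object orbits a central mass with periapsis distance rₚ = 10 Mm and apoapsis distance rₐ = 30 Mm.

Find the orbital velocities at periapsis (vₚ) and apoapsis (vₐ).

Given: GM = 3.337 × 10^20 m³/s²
rₚ = 10 Mm = 1 × 10^7 m
rₐ = 30 Mm = 3 × 10^7 m
GM = 3.337 × 10^20 m³/s²
a = (rₚ + rₐ)/2 = 2 × 10^7 m
Vis-viva: v² = GM (2/r − 1/a)
vₚ² = 3.337 × 10^20 × (2 × 10^-7 − 5 × 10^-8) = 5.0055 × 10^13 m²/s²
vₚ = 7.07496 × 10^6 m/s ≈ 7075 km/s
vₐ² = 3.337 × 10^20 × (6.66667 × 10^-8 − 5 × 10^-8) = 5.56167 × 10^12 m²/s²
vₐ = 2.35832 × 10^6 m/s ≈ 2358 km/s

Final answer: vₚ = 7075 km/s, vₐ = 2358 km/s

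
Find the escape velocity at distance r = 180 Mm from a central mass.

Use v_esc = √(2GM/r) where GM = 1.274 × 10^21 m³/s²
r = 180 Mm = 1.8 × 10^8 m
GM = 1.274 × 10^21 m³/s²
2GM/r = 2 × (1.274 × 10^21) / (1.8 × 10^8) = 1.41556 × 10^13 m²/s²
v_esc = √(2GM/r) = 3.76239 × 10^6 m/s ≈ 3762 km/s

Final answer: 3762 km/s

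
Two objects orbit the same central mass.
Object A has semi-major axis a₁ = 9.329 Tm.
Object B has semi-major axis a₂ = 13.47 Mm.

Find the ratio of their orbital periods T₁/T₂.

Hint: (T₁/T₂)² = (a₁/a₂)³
a₁ = 9.329 Tm = 9.329 × 10^12 m
a₂ = 13.47 Mm = 1.347 × 10^7 m
a₁/a₂ = 692576
T₁/T₂ = (a₁/a₂)^(3/2) = (692576)^1.5 = 5.7637 × 10^8

Final answer: T₁/T₂ = 5.764 × 10^8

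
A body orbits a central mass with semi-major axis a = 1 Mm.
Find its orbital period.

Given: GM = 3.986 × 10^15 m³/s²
a = 1 Mm = 1 × 10^6 m
GM = 3.986 × 10^15 m³/s²
a³ = 1 × 10^18 m³
T = 2π √(a³/GM) = 2π √((1 × 10^18) / (3.986 × 10^15)) = 2π × 15.8391 s
T = 99.5202 s ≈ 1.659 minutes

Final answer: 1.659 minutes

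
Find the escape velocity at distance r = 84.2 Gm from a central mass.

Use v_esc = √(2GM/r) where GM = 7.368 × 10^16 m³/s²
r = 84.2 Gm = 8.42 × 10^10 m
GM = 7.368 × 10^16 m³/s²
2GM/r = 2 × (7.368 × 10^16) / (8.42 × 10^10) = 1.75012 × 10^6 m²/s²
v_esc = √(2GM/r) = 1322.92 m/s ≈ 1.323 km/s

Final answer: 1.323 km/s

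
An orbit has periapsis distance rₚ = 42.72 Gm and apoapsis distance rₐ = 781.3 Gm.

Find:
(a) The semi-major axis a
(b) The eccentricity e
rₚ = 42.72 Gm = 4.272 × 10^10 m
rₐ = 781.3 Gm = 7.813 × 10^11 m
(a) a = (rₚ + rₐ)/2 = 4.1201 × 10^11 m ≈ 412 Gm
(b) e = (rₐ − rₚ)/(rₐ + rₚ) = (7.3858 × 10^11) / (8.2402 × 10^11) = 0.896313

Final answer:
(a) a = 412 Gm
(b) e = 0.8963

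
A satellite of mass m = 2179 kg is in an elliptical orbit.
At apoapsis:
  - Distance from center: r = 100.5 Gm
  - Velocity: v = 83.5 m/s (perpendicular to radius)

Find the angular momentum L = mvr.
r = 100.5 Gm = 1.005 × 10^11 m
v = 83.5 m/s
vr = 83.5 × 1.005 × 10^11 = 8.39175 × 10^12 m²/s
L = m × vr = 2179 × 8.39175 × 10^12 = 1.82856 × 10^16 kg·m²/s ≈ 1.829 × 10^16 kg·m²/s

Final answer: L = 1.829 × 10^16 kg·m²/s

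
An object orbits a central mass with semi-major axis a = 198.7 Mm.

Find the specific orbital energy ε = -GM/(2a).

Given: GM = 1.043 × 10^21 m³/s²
a = 198.7 Mm = 1.987 × 10^8 m
GM = 1.043 × 10^21 m³/s²
2a = 3.974 × 10^8 m
ε = −GM/(2a) = -2.62456 × 10^12 J/kg ≈ -2625 GJ/kg

Final answer: -2625 GJ/kg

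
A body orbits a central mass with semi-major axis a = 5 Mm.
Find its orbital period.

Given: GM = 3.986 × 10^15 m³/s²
a = 5 Mm = 5 × 10^6 m
GM = 3.986 × 10^15 m³/s²
a³ = 1.25 × 10^20 m³
T = 2π √(a³/GM) = 2π √((1.25 × 10^20) / (3.986 × 10^15)) = 2π × 177.087 s
T = 1112.67 s ≈ 18.54 minutes

Final answer: 18.54 minutes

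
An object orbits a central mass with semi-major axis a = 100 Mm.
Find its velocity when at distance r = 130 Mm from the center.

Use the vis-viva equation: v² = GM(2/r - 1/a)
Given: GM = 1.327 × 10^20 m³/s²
a = 100 Mm = 1 × 10^8 m
r = 130 Mm = 1.3 × 10^8 m
GM = 1.327 × 10^20 m³/s²
2/r − 1/a = 1.53846 × 10^-8 − 1 × 10^-8 = 5.38462 × 10^-9 m⁻¹
v² = GM (2/r − 1/a) = 7.14538 × 10^11 m²/s²
v = 845304 m/s ≈ 845.3 km/s

Final answer: 845.3 km/s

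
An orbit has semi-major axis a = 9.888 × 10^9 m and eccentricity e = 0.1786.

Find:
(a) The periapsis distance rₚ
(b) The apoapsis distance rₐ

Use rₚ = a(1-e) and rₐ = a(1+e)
a = 9.888 × 10^9 m
e = 0.1786:  1 − e = 0.8214,  1 + e = 1.1786
(a) rₚ = a(1 − e) = 9.888 × 10^9 m × 0.8214 = 8.122 × 10^9 m ≈ 8.122 × 10^9 m
(b) rₐ = a(1 + e) = 9.888 × 10^9 m × 1.1786 = 1.1654 × 10^10 m ≈ 1.165 × 10^10 m

Final answer:
(a) rₚ = 8.122 × 10^9 m
(b) rₐ = 1.165 × 10^10 m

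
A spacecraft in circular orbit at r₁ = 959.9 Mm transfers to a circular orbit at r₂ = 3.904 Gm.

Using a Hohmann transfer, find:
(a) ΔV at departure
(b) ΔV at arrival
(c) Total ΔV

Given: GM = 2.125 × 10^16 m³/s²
r₁ = 959.9 Mm = 9.599 × 10^8 m
r₂ = 3.904 Gm = 3.904 × 10^9 m
GM = 2.125 × 10^16 m³/s²
Transfer ellipse: a_t = (r₁ + r₂)/2 = 2.43195 × 10^9 m
Circular speed at r₁: v₁ = √(GM/r₁) = 4705.07 m/s
Transfer speed at r₁ (periapsis): v₁ₜ = √(GM(2/r₁ − 1/a_t)) = 5961.34 m/s
(a) ΔV₁ = v₁ₜ − v₁ = 1256.27 m/s ≈ 1.256 km/s
Circular speed at r₂: v₂ = √(GM/r₂) = 2333.05 m/s
Transfer speed at r₂ (apoapsis): v₂ₜ = √(GM(2/r₂ − 1/a_t)) = 1465.75 m/s
(b) ΔV₂ = v₂ − v₂ₜ = 867.302 m/s ≈ 867.3 m/s
(c) ΔV_total = ΔV₁ + ΔV₂ = 2123.57 m/s ≈ 2.124 km/s

Final answer:
(a) ΔV₁ = 1.256 km/s
(b) ΔV₂ = 867.3 m/s
(c) ΔV_total = 2.124 km/s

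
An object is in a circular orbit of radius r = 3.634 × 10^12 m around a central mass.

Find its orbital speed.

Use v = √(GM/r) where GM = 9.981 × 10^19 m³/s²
r = 3.634 × 10^12 m
GM = 9.981 × 10^19 m³/s²
GM/r = (9.981 × 10^19) / (3.634 × 10^12) = 2.74656 × 10^7 m²/s²
v = √(GM/r) = 5240.76 m/s ≈ 5.241 km/s

Final answer: 5.241 km/s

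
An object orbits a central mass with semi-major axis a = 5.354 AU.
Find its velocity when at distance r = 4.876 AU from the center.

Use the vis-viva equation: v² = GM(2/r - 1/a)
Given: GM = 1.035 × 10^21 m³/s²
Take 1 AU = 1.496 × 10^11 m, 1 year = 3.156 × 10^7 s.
a = 5.354 AU = 8.00958 × 10^11 m
r = 4.876 AU = 7.2945 × 10^11 m
GM = 1.035 × 10^21 m³/s²
2/r − 1/a = 2.74179 × 10^-12 − 1.2485 × 10^-12 = 1.49329 × 10^-12 m⁻¹
v² = GM (2/r − 1/a) = 1.54555 × 10^9 m²/s²
v = 39313.5 m/s ≈ 8.294 AU/year

Final answer: 8.294 AU/year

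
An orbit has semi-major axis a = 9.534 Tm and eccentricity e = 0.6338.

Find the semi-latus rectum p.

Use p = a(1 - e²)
a = 9.534 Tm = 9.534 × 10^12 m
e = 0.6338,  e² = 0.401702,  1 − e² = 0.598298
p = a(1 − e²) = 9.534 × 10^12 m × 0.598298 = 5.70417 × 10^12 m ≈ 5.704 Tm

Final answer: p = 5.704 Tm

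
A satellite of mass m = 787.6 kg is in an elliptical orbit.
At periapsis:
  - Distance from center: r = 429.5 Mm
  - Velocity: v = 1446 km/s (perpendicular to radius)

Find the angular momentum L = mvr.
r = 429.5 Mm = 4.295 × 10^8 m
v = 1446 km/s = 1.446 × 10^6 m/s
vr = 1.446 × 10^6 × 4.295 × 10^8 = 6.21057 × 10^14 m²/s
L = m × vr = 787.6 × 6.21057 × 10^14 = 4.89144 × 10^17 kg·m²/s ≈ 4.891 × 10^17 kg·m²/s

Final answer: L = 4.891 × 10^17 kg·m²/s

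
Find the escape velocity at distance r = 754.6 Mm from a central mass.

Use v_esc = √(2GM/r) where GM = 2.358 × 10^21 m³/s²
r = 754.6 Mm = 7.546 × 10^8 m
GM = 2.358 × 10^21 m³/s²
2GM/r = 2 × (2.358 × 10^21) / (7.546 × 10^8) = 6.24967 × 10^12 m²/s²
v_esc = √(2GM/r) = 2.49993 × 10^6 m/s ≈ 2500 km/s

Final answer: 2500 km/s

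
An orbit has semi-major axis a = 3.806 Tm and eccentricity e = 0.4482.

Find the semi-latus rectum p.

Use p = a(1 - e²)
a = 3.806 Tm = 3.806 × 10^12 m
e = 0.4482,  e² = 0.200883,  1 − e² = 0.799117
p = a(1 − e²) = 3.806 × 10^12 m × 0.799117 = 3.04144 × 10^12 m ≈ 3.041 Tm

Final answer: p = 3.041 Tm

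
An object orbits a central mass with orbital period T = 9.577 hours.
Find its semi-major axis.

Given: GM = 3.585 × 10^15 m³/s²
T = 9.577 hours = 34477.2 s
GM = 3.585 × 10^15 m³/s²
Kepler's third law: a³ = GM T² / (4π²)
T² = 1.18868 × 10^9 s²
a³ = (3.585 × 10^15) × (1.18868 × 10^9) / (4π²) = 1.07943 × 10^23 m³
a = (a³)^(1/3) = 4.76136 × 10^7 m ≈ 47.61 Mm

Final answer: 47.61 Mm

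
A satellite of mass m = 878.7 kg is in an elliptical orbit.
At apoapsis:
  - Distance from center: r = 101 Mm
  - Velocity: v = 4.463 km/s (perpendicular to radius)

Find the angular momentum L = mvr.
r = 101 Mm = 1.01 × 10^8 m
v = 4.463 km/s = 4463 m/s
vr = 4463 × 1.01 × 10^8 = 4.50763 × 10^11 m²/s
L = m × vr = 878.7 × 4.50763 × 10^11 = 3.96085 × 10^14 kg·m²/s ≈ 3.961 × 10^14 kg·m²/s

Final answer: L = 3.961 × 10^14 kg·m²/s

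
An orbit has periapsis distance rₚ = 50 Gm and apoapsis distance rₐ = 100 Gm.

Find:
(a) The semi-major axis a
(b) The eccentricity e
rₚ = 50 Gm = 5 × 10^10 m
rₐ = 100 Gm = 1 × 10^11 m
(a) a = (rₚ + rₐ)/2 = 7.5 × 10^10 m ≈ 75 Gm
(b) e = (rₐ − rₚ)/(rₐ + rₚ) = (5 × 10^10) / (1.5 × 10^11) = 0.333333

Final answer:
(a) a = 75 Gm
(b) e = 0.3333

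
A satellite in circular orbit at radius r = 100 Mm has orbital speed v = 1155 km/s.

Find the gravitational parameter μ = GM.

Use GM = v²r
r = 100 Mm = 1 × 10^8 m
v = 1155 km/s = 1.155 × 10^6 m/s
v² = 1.33402 × 10^12 m²/s²
GM = v²r = 1.33402 × 10^12 × 1 × 10^8 = 1.33402 × 10^20 m³/s²
GM ≈ 1.334 × 10^20 m³/s²

Final answer: GM = 1.334 × 10^20 m³/s²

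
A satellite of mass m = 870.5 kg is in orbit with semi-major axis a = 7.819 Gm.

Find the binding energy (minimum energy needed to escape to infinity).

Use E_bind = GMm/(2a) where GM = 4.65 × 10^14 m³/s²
a = 7.819 Gm = 7.819 × 10^9 m
GM = 4.65 × 10^14 m³/s²
m = 870.5 kg
GMm = 4.65 × 10^14 × 870.5 = 4.04783 × 10^17 m³·kg/s²
2a = 1.5638 × 10^10 m
E_bind = GMm/(2a) = 2.58845 × 10^7 J ≈ 25.88 MJ

Final answer: 25.88 MJ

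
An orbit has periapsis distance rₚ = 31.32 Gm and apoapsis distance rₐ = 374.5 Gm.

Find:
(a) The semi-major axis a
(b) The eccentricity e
rₚ = 31.32 Gm = 3.132 × 10^10 m
rₐ = 374.5 Gm = 3.745 × 10^11 m
(a) a = (rₚ + rₐ)/2 = 2.0291 × 10^11 m ≈ 202.9 Gm
(b) e = (rₐ − rₚ)/(rₐ + rₚ) = (3.4318 × 10^11) / (4.0582 × 10^11) = 0.845646

Final answer:
(a) a = 202.9 Gm
(b) e = 0.8456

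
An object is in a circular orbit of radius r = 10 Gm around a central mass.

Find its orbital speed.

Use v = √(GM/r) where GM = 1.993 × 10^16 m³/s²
r = 10 Gm = 1 × 10^10 m
GM = 1.993 × 10^16 m³/s²
GM/r = (1.993 × 10^16) / (1 × 10^10) = 1.993 × 10^6 m²/s²
v = √(GM/r) = 1411.74 m/s ≈ 1.412 km/s

Final answer: 1.412 km/s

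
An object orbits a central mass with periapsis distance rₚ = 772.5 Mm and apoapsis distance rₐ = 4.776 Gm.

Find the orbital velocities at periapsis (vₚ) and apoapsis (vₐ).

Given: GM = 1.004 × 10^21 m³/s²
rₚ = 772.5 Mm = 7.725 × 10^8 m
rₐ = 4.776 Gm = 4.776 × 10^9 m
GM = 1.004 × 10^21 m³/s²
a = (rₚ + rₐ)/2 = 2.77425 × 10^9 m
Vis-viva: v² = GM (2/r − 1/a)
vₚ² = 1.004 × 10^21 × (2.589 × 10^-9 − 3.60458 × 10^-10) = 2.23745 × 10^12 m²/s²
vₚ = 1.49581 × 10^6 m/s ≈ 1496 km/s
vₐ² = 1.004 × 10^21 × (4.1876 × 10^-10 − 3.60458 × 10^-10) = 5.85359 × 10^10 m²/s²
vₐ = 241942 m/s ≈ 241.9 km/s

Final answer: vₚ = 1496 km/s, vₐ = 241.9 km/s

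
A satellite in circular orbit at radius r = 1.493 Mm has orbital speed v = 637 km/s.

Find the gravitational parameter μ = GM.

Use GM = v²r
r = 1.493 Mm = 1.493 × 10^6 m
v = 637 km/s = 637000 m/s
v² = 4.05769 × 10^11 m²/s²
GM = v²r = 4.05769 × 10^11 × 1.493 × 10^6 = 6.05813 × 10^17 m³/s²
GM ≈ 6.058 × 10^17 m³/s²

Final answer: GM = 6.058 × 10^17 m³/s²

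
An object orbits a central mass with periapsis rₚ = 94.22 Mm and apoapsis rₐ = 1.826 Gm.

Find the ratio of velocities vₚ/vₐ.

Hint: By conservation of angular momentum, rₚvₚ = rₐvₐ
rₚ = 94.22 Mm = 9.422 × 10^7 m
rₐ = 1.826 Gm = 1.826 × 10^9 m
rₚvₚ = rₐvₐ  ⇒  vₚ/vₐ = rₐ/rₚ
vₚ/vₐ = (1.826 × 10^9) / (9.422 × 10^7) = 19.3802

Final answer: vₚ/vₐ = 19.38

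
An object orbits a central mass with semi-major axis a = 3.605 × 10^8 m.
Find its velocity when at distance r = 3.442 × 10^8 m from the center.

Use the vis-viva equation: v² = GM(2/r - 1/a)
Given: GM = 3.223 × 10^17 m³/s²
a = 3.605 × 10^8 m
r = 3.442 × 10^8 m
GM = 3.223 × 10^17 m³/s²
2/r − 1/a = 5.81058 × 10^-9 − 2.77393 × 10^-9 = 3.03665 × 10^-9 m⁻¹
v² = GM (2/r − 1/a) = 9.78712 × 10^8 m²/s²
v = 31284.4 m/s ≈ 31.28 km/s

Final answer: 31.28 km/s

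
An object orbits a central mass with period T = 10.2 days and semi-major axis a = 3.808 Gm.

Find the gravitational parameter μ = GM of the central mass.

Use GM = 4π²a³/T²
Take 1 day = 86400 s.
T = 10.2 days = 881280 s
a = 3.808 Gm = 3.808 × 10^9 m
a³ = 5.52193 × 10^28 m³
T² = 7.76654 × 10^11 s²
GM = 4π² × (5.52193 × 10^28) / (7.76654 × 10^11) = 2.80687 × 10^18 m³/s²
GM ≈ 2.807 × 10^18 m³/s²

Final answer: GM = 2.807 × 10^18 m³/s²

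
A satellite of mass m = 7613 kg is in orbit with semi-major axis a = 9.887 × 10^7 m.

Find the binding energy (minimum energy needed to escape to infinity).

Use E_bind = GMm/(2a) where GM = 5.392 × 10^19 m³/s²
a = 9.887 × 10^7 m
GM = 5.392 × 10^19 m³/s²
m = 7613 kg
GMm = 5.392 × 10^19 × 7613 = 4.10493 × 10^23 m³·kg/s²
2a = 1.9774 × 10^8 m
E_bind = GMm/(2a) = 2.07592 × 10^15 J ≈ 2.076 PJ

Final answer: 2.076 PJ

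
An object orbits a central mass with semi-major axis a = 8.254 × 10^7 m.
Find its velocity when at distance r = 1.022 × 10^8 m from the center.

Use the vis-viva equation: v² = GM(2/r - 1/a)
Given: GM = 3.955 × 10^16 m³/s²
a = 8.254 × 10^7 m
r = 1.022 × 10^8 m
GM = 3.955 × 10^16 m³/s²
2/r − 1/a = 1.95695 × 10^-8 − 1.21153 × 10^-8 = 7.45413 × 10^-9 m⁻¹
v² = GM (2/r − 1/a) = 2.94811 × 10^8 m²/s²
v = 17170.1 m/s ≈ 17.17 km/s

Final answer: 17.17 km/s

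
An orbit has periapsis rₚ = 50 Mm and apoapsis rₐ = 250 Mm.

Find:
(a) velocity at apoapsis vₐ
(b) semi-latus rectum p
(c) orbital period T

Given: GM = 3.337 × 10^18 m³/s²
rₚ = 50 Mm = 5 × 10^7 m
rₐ = 250 Mm = 2.5 × 10^8 m
GM = 3.337 × 10^18 m³/s²
a = (rₚ + rₐ)/2 = 1.5 × 10^8 m
e = (rₐ − rₚ)/(rₐ + rₚ) = (2 × 10^8) / (3 × 10^8) = 0.666667
(a) vₐ² = GM (2/rₐ − 1/a) = 3.337 × 10^18 × (8 × 10^-9 − 6.66667 × 10^-9) = 4.44933 × 10^9 m²/s²;  vₐ = 66703.3 m/s ≈ 66.7 km/s
(b) 1 − e² = 0.555556;  p = a(1 − e²) = 1.5 × 10^8 × 0.555556 = 8.33333 × 10^7 m ≈ 83.33 Mm
(c) a³ = 3.375 × 10^24 m³;  T = 2π √(a³/GM) = 2π × 1005.68 s = 6318.86 s ≈ 1.755 hours

Final answer:
(a) velocity at apoapsis vₐ = 66.7 km/s
(b) semi-latus rectum p = 83.33 Mm
(c) orbital period T = 1.755 hours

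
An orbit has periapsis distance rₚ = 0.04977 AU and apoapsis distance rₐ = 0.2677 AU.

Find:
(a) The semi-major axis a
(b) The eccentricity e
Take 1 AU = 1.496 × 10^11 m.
rₚ = 0.04977 AU = 7.44559 × 10^9 m
rₐ = 0.2677 AU = 4.00479 × 10^10 m
(a) a = (rₚ + rₐ)/2 = 2.37468 × 10^10 m ≈ 0.1587 AU
(b) e = (rₐ − rₚ)/(rₐ + rₚ) = (3.26023 × 10^10) / (4.74935 × 10^10) = 0.686459

Final answer:
(a) a = 0.1587 AU
(b) e = 0.6865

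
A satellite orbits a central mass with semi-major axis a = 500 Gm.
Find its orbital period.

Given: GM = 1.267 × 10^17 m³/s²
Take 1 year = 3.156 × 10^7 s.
a = 500 Gm = 5 × 10^11 m
GM = 1.267 × 10^17 m³/s²
a³ = 1.25 × 10^35 m³
T = 2π √(a³/GM) = 2π √((1.25 × 10^35) / (1.267 × 10^17)) = 2π × 9.93269 × 10^8 s
T = 6.24089 × 10^9 s ≈ 197.7 years

Final answer: 197.7 years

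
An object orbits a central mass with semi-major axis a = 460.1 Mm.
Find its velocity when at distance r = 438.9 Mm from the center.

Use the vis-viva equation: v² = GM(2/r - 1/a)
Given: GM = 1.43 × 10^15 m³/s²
a = 460.1 Mm = 4.601 × 10^8 m
r = 438.9 Mm = 4.389 × 10^8 m
GM = 1.43 × 10^15 m³/s²
2/r − 1/a = 4.55685 × 10^-9 − 2.17344 × 10^-9 = 2.38341 × 10^-9 m⁻¹
v² = GM (2/r − 1/a) = 3.40827 × 10^6 m²/s²
v = 1846.15 m/s ≈ 1.846 km/s

Final answer: 1.846 km/s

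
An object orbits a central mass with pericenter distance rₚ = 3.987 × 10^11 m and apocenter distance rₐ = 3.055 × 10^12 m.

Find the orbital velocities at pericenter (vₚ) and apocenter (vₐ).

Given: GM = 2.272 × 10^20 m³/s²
rₚ = 3.987 × 10^11 m
rₐ = 3.055 × 10^12 m
GM = 2.272 × 10^20 m³/s²
a = (rₚ + rₐ)/2 = 1.72685 × 10^12 m
Vis-viva: v² = GM (2/r − 1/a)
vₚ² = 2.272 × 10^20 × (5.0163 × 10^-12 − 5.79089 × 10^-13) = 1.00813 × 10^9 m²/s²
vₚ = 31751.1 m/s ≈ 31.75 km/s
vₐ² = 2.272 × 10^20 × (6.54664 × 10^-13 − 5.79089 × 10^-13) = 1.71707 × 10^7 m²/s²
vₐ = 4143.76 m/s ≈ 4.144 km/s

Final answer: vₚ = 31.75 km/s, vₐ = 4.144 km/s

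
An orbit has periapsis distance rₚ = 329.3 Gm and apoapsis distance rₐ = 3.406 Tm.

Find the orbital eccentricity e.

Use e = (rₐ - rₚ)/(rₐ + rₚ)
rₚ = 329.3 Gm = 3.293 × 10^11 m
rₐ = 3.406 Tm = 3.406 × 10^12 m
rₐ − rₚ = 3.0767 × 10^12 m
rₐ + rₚ = 3.7353 × 10^12 m
e = (rₐ − rₚ)/(rₐ + rₚ) = 0.823682

Final answer: e = 0.8237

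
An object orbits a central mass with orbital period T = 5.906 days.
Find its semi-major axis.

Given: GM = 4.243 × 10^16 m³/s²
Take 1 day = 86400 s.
T = 5.906 days = 510278 s
GM = 4.243 × 10^16 m³/s²
Kepler's third law: a³ = GM T² / (4π²)
T² = 2.60384 × 10^11 s²
a³ = (4.243 × 10^16) × (2.60384 × 10^11) / (4π²) = 2.79852 × 10^26 m³
a = (a³)^(1/3) = 6.54098 × 10^8 m ≈ 654.1 Mm

Final answer: 654.1 Mm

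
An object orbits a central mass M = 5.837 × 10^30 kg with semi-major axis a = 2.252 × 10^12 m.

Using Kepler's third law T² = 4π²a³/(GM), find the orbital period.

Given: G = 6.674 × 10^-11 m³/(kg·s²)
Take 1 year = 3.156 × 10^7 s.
M = 5.837 × 10^30 kg
GM = G × M = 6.674 × 10^-11 × 5.837 × 10^30 = 3.89561 × 10^20 m³/s²
a = 2.252 × 10^12 m
a³ = 1.1421 × 10^37 m³
T = 2π √(a³/GM) = 2π √((1.1421 × 10^37) / (3.89561 × 10^20)) = 2π × 1.71224 × 10^8 s
T = 1.07583 × 10^9 s ≈ 34.09 years

Final answer: 34.09 years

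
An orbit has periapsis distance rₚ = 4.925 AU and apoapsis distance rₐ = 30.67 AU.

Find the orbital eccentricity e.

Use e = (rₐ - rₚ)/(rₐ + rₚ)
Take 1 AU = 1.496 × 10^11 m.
rₚ = 4.925 AU = 7.3678 × 10^11 m
rₐ = 30.67 AU = 4.58823 × 10^12 m
rₐ − rₚ = 3.85145 × 10^12 m
rₐ + rₚ = 5.32501 × 10^12 m
e = (rₐ − rₚ)/(rₐ + rₚ) = 0.723276

Final answer: e = 0.7233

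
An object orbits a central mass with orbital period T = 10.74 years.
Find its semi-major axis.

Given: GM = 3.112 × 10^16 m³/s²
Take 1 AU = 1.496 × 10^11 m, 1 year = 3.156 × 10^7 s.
T = 10.74 years = 3.38954 × 10^8 s
GM = 3.112 × 10^16 m³/s²
Kepler's third law: a³ = GM T² / (4π²)
T² = 1.1489 × 10^17 s²
a³ = (3.112 × 10^16) × (1.1489 × 10^17) / (4π²) = 9.05654 × 10^31 m³
a = (a³)^(1/3) = 4.49077 × 10^10 m ≈ 0.3002 AU

Final answer: 0.3002 AU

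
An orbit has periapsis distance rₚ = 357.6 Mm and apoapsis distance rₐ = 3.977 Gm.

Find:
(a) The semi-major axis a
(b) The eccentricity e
rₚ = 357.6 Mm = 3.576 × 10^8 m
rₐ = 3.977 Gm = 3.977 × 10^9 m
(a) a = (rₚ + rₐ)/2 = 2.1673 × 10^9 m ≈ 2.167 Gm
(b) e = (rₐ − rₚ)/(rₐ + rₚ) = (3.6194 × 10^9) / (4.3346 × 10^9) = 0.835002

Final answer:
(a) a = 2.167 Gm
(b) e = 0.835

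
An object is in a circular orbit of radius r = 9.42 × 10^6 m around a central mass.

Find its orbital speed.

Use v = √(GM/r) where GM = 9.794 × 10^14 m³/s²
r = 9.42 × 10^6 m
GM = 9.794 × 10^14 m³/s²
GM/r = (9.794 × 10^14) / (9.42 × 10^6) = 1.0397 × 10^8 m²/s²
v = √(GM/r) = 10196.6 m/s ≈ 10.2 km/s

Final answer: 10.2 km/s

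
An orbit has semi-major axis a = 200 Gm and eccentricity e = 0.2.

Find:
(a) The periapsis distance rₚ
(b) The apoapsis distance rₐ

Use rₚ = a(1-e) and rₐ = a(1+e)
a = 200 Gm = 2 × 10^11 m
e = 0.2:  1 − e = 0.8,  1 + e = 1.2
(a) rₚ = a(1 − e) = 2 × 10^11 m × 0.8 = 1.6 × 10^11 m ≈ 160 Gm
(b) rₐ = a(1 + e) = 2 × 10^11 m × 1.2 = 2.4 × 10^11 m ≈ 240 Gm

Final answer:
(a) rₚ = 160 Gm
(b) rₐ = 240 Gm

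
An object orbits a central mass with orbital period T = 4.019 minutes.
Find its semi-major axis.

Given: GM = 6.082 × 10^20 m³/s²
T = 4.019 minutes = 241.14 s
GM = 6.082 × 10^20 m³/s²
Kepler's third law: a³ = GM T² / (4π²)
T² = 58148.5 s²
a³ = (6.082 × 10^20) × 58148.5 / (4π²) = 8.95829 × 10^23 m³
a = (a³)^(1/3) = 9.63996 × 10^7 m ≈ 96.4 Mm

Final answer: 96.4 Mm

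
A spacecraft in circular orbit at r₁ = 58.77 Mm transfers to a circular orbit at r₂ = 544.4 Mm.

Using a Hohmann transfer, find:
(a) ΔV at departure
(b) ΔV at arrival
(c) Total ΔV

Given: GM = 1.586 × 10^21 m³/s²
r₁ = 58.77 Mm = 5.877 × 10^7 m
r₂ = 544.4 Mm = 5.444 × 10^8 m
GM = 1.586 × 10^21 m³/s²
Transfer ellipse: a_t = (r₁ + r₂)/2 = 3.01585 × 10^8 m
Circular speed at r₁: v₁ = √(GM/r₁) = 5.19486 × 10^6 m/s
Transfer speed at r₁ (periapsis): v₁ₜ = √(GM(2/r₁ − 1/a_t)) = 6.97956 × 10^6 m/s
(a) ΔV₁ = v₁ₜ − v₁ = 1.7847 × 10^6 m/s ≈ 1785 km/s
Circular speed at r₂: v₂ = √(GM/r₂) = 1.70684 × 10^6 m/s
Transfer speed at r₂ (apoapsis): v₂ₜ = √(GM(2/r₂ − 1/a_t)) = 753469 m/s
(b) ΔV₂ = v₂ − v₂ₜ = 953370 m/s ≈ 953.4 km/s
(c) ΔV_total = ΔV₁ + ΔV₂ = 2.73807 × 10^6 m/s ≈ 2738 km/s

Final answer:
(a) ΔV₁ = 1785 km/s
(b) ΔV₂ = 953.4 km/s
(c) ΔV_total = 2738 km/s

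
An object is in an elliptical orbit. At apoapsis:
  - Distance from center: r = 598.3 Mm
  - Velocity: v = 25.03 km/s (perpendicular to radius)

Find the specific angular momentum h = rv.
r = 598.3 Mm = 5.983 × 10^8 m
v = 25.03 km/s = 25030 m/s
h = rv = 5.983 × 10^8 × 25030 = 1.49754 × 10^13 m²/s ≈ 1.498 × 10^13 m²/s

Final answer: h = 1.498 × 10^13 m²/s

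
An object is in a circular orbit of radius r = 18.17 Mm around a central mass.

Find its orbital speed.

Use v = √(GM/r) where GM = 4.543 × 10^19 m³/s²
r = 18.17 Mm = 1.817 × 10^7 m
GM = 4.543 × 10^19 m³/s²
GM/r = (4.543 × 10^19) / (1.817 × 10^7) = 2.50028 × 10^12 m²/s²
v = √(GM/r) = 1.58123 × 10^6 m/s ≈ 1581 km/s

Final answer: 1581 km/s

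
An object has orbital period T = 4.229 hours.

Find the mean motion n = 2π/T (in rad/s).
T = 4.229 hours = 15224.4 s
n = 2π / 15224.4 s = 0.000412705 rad/s ≈ 0.0004127 rad/s

Final answer: n = 0.0004127 rad/s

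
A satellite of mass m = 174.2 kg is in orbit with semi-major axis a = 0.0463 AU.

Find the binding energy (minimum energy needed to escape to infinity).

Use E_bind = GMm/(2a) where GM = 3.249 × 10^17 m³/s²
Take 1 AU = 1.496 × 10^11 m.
a = 0.0463 AU = 6.92648 × 10^9 m
GM = 3.249 × 10^17 m³/s²
m = 174.2 kg
GMm = 3.249 × 10^17 × 174.2 = 5.65976 × 10^19 m³·kg/s²
2a = 1.3853 × 10^10 m
E_bind = GMm/(2a) = 4.08559 × 10^9 J ≈ 4.086 GJ

Final answer: 4.086 GJ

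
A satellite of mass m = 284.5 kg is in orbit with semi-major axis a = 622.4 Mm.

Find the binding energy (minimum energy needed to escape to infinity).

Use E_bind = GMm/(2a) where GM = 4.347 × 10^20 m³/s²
a = 622.4 Mm = 6.224 × 10^8 m
GM = 4.347 × 10^20 m³/s²
m = 284.5 kg
GMm = 4.347 × 10^20 × 284.5 = 1.23672 × 10^23 m³·kg/s²
2a = 1.2448 × 10^9 m
E_bind = GMm/(2a) = 9.9351 × 10^13 J ≈ 99.35 TJ

Final answer: 99.35 TJ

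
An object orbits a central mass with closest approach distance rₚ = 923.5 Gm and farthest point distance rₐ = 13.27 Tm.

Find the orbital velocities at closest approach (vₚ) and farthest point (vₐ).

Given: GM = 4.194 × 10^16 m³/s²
rₚ = 923.5 Gm = 9.235 × 10^11 m
rₐ = 13.27 Tm = 1.327 × 10^13 m
GM = 4.194 × 10^16 m³/s²
a = (rₚ + rₐ)/2 = 7.09675 × 10^12 m
Vis-viva: v² = GM (2/r − 1/a)
vₚ² = 4.194 × 10^16 × (2.16567 × 10^-12 − 1.4091 × 10^-13) = 84918.6 m²/s²
vₚ = 291.408 m/s ≈ 291.4 m/s
vₐ² = 4.194 × 10^16 × (1.50716 × 10^-13 − 1.4091 × 10^-13) = 411.277 m²/s²
vₐ = 20.28 m/s ≈ 20.28 m/s

Final answer: vₚ = 291.4 m/s, vₐ = 20.28 m/s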